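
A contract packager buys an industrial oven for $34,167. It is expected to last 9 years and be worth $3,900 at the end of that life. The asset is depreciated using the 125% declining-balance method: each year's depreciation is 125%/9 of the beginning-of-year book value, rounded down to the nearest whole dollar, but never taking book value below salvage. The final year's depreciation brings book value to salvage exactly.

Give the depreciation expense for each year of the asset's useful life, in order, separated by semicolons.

Depreciable base = $34,167 − $3,900 = $30,267.
Year 1: ⌊$34,167 × 125%/9⌋ = $4,745. Book value $29,422.
Year 2: ⌊$29,422 × 125%/9⌋ = $4,086. Book value $25,336.
Year 3: ⌊$25,336 × 125%/9⌋ = $3,518. Book value $21,818.
Year 4: ⌊$21,818 × 125%/9⌋ = $3,030. Book value $18,788.
Year 5: ⌊$18,788 × 125%/9⌋ = $2,609. Book value $16,179.
Year 6: ⌊$16,179 × 125%/9⌋ = $2,247. Book value $13,932.
Year 7: ⌊$13,932 × 125%/9⌋ = $1,935. Book value $11,997.
Year 8: ⌊$11,997 × 125%/9⌋ = $1,666. Book value $10,331.
Year 9 (final): $10,331 − $3,900 = $6,431. Book value $3,900.

$4,745; $4,086; $3,518; $3,030; $2,609; $2,247; $1,935; $1,666; $6,431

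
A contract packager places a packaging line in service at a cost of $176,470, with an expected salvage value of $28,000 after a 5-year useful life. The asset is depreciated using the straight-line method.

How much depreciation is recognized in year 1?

Depreciable base = $176,470 − $28,000 = $148,470.
Annual expense = $148,470 / 5 = $29,694.

$29,694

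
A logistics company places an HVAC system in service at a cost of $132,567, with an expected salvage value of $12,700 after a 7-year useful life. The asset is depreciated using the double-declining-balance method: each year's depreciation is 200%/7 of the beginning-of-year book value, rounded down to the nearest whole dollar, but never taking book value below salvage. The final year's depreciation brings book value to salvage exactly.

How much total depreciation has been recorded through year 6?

Depreciable base = $132,567 − $12,700 = $119,867.
Year 1: ⌊$132,567 × 200%/7⌋ = $37,876. Book value $94,691.
Year 2: ⌊$94,691 × 200%/7⌋ = $27,054. Book value $67,637.
Year 3: ⌊$67,637 × 200%/7⌋ = $19,324. Book value $48,313.
Year 4: ⌊$48,313 × 200%/7⌋ = $13,803. Book value $34,510.
Year 5: ⌊$34,510 × 200%/7⌋ = $9,860. Book value $24,650.
Year 6: ⌊$24,650 × 200%/7⌋ = $7,042. Book value $17,608.
Accumulated through year 6 = $132,567 − $17,608 = $114,959.

$114,959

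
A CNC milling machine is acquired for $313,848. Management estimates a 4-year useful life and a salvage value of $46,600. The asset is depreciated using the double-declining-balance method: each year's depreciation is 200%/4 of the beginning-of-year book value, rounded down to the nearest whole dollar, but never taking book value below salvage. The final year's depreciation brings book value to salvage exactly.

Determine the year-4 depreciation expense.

$0

Depreciable base = $313,848 − $46,600 = $267,248.
Year 1: ⌊$313,848 × 200%/4⌋ = $156,924. Book value $156,924.
Year 2: ⌊$156,924 × 200%/4⌋ = $78,462. Book value $78,462.
Year 3: ⌊$78,462 × 200%/4⌋ = $39,231, capped at $31,862. Book value $46,600.
Year 4 (final): $46,600 − $46,600 = $0. Book value $46,600.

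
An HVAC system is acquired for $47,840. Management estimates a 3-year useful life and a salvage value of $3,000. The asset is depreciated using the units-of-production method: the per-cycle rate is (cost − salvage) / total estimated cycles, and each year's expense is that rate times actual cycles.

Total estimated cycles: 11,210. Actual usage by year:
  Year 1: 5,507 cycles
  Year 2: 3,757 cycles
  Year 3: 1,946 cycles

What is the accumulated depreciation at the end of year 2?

Depreciable base = $47,840 − $3,000 = $44,840.
Rate = $44,840 / 11,210 cycles = $4 per cycle.
Year 1: 5,507 × $4 = $22,028. Book value $25,812.
Year 2: 3,757 × $4 = $15,028. Book value $10,784.
Accumulated through year 2 = $47,840 − $10,784 = $37,056.

$37,056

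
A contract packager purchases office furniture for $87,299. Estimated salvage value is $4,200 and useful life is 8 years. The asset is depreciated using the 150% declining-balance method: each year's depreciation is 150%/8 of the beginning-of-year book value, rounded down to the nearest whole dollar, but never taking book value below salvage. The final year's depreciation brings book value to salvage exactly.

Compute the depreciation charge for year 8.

$16,209

Depreciable base = $87,299 − $4,200 = $83,099.
Year 1: ⌊$87,299 × 150%/8⌋ = $16,368. Book value $70,931.
Year 2: ⌊$70,931 × 150%/8⌋ = $13,299. Book value $57,632.
Year 3: ⌊$57,632 × 150%/8⌋ = $10,806. Book value $46,826.
Year 4: ⌊$46,826 × 150%/8⌋ = $8,779. Book value $38,047.
Year 5: ⌊$38,047 × 150%/8⌋ = $7,133. Book value $30,914.
Year 6: ⌊$30,914 × 150%/8⌋ = $5,796. Book value $25,118.
Year 7: ⌊$25,118 × 150%/8⌋ = $4,709. Book value $20,409.
Year 8 (final): $20,409 − $4,200 = $16,209. Book value $4,200.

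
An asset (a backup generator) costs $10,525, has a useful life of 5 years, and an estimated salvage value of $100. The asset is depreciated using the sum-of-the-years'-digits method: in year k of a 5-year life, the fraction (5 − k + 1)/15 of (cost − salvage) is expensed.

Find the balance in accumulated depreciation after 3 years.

Depreciable base = $10,525 − $100 = $10,425.
Sum of the years' digits = 5+4+3+2+1 = 15.
Year 1: $10,425 × 5/15 = $3,475. Book value $7,050.
Year 2: $10,425 × 4/15 = $2,780. Book value $4,270.
Year 3: $10,425 × 3/15 = $2,085. Book value $2,185.
Accumulated through year 3 = $10,525 − $2,185 = $8,340.

$8,340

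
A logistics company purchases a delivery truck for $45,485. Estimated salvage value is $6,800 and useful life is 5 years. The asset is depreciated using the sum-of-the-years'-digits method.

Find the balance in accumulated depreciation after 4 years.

Depreciable base = $45,485 − $6,800 = $38,685.
Sum of the years' digits = 5+4+3+2+1 = 15.
Year 1: $38,685 × 5/15 = $12,895. Book value $32,590.
Year 2: $38,685 × 4/15 = $10,316. Book value $22,274.
Year 3: $38,685 × 3/15 = $7,737. Book value $14,537.
Year 4: $38,685 × 2/15 = $5,158. Book value $9,379.
Accumulated through year 4 = $45,485 − $9,379 = $36,106.

$36,106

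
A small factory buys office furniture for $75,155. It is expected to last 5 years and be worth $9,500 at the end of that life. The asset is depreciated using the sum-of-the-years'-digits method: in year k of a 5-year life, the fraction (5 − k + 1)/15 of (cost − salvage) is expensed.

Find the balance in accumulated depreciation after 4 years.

Depreciable base = $75,155 − $9,500 = $65,655.
Sum of the years' digits = 5+4+3+2+1 = 15.
Year 1: $65,655 × 5/15 = $21,885. Book value $53,270.
Year 2: $65,655 × 4/15 = $17,508. Book value $35,762.
Year 3: $65,655 × 3/15 = $13,131. Book value $22,631.
Year 4: $65,655 × 2/15 = $8,754. Book value $13,877.
Accumulated through year 4 = $75,155 − $13,877 = $61,278.

$61,278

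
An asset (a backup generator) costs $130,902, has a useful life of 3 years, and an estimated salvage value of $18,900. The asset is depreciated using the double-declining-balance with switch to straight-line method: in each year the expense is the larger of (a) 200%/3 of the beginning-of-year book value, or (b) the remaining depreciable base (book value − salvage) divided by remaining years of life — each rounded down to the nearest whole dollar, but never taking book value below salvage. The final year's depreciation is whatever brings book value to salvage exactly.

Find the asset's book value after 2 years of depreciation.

Depreciable base = $130,902 − $18,900 = $112,002.
Year 1: DB = ⌊$130,902 × 200%/3⌋ = $87,268; SL = ⌊$112,002/3⌋ = $37,334 → take DB $87,268. Book value $43,634.
Year 2: DB = ⌊$43,634 × 200%/3⌋ = $29,089; SL = ⌊$24,734/2⌋ = $12,367 → take DB $29,089, capped at $24,734. Book value $18,900.

$18,900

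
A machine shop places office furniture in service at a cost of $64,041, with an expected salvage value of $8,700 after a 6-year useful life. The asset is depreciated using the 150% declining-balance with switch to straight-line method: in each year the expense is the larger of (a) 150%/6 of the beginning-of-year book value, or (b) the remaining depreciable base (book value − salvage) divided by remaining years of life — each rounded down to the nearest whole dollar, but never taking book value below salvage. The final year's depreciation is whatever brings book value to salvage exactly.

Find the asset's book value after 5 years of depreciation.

$14,482

Depreciable base = $64,041 − $8,700 = $55,341.
Year 1: DB = ⌊$64,041 × 150%/6⌋ = $16,010; SL = ⌊$55,341/6⌋ = $9,223 → take DB $16,010. Book value $48,031.
Year 2: DB = ⌊$48,031 × 150%/6⌋ = $12,007; SL = ⌊$39,331/5⌋ = $7,866 → take DB $12,007. Book value $36,024.
Year 3: DB = ⌊$36,024 × 150%/6⌋ = $9,006; SL = ⌊$27,324/4⌋ = $6,831 → take DB $9,006. Book value $27,018.
Year 4: DB = ⌊$27,018 × 150%/6⌋ = $6,754; SL = ⌊$18,318/3⌋ = $6,106 → take DB $6,754. Book value $20,264.
Year 5: DB = ⌊$20,264 × 150%/6⌋ = $5,066; SL = ⌊$11,564/2⌋ = $5,782 → take SL $5,782. Book value $14,482.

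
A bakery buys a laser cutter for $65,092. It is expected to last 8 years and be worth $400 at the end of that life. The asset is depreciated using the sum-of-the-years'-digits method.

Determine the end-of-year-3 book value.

Depreciable base = $65,092 − $400 = $64,692.
Sum of the years' digits = 8+7+6+5+4+3+2+1 = 36.
Year 1: $64,692 × 8/36 = $14,376. Book value $50,716.
Year 2: $64,692 × 7/36 = $12,579. Book value $38,137.
Year 3: $64,692 × 6/36 = $10,782. Book value $27,355.

$27,355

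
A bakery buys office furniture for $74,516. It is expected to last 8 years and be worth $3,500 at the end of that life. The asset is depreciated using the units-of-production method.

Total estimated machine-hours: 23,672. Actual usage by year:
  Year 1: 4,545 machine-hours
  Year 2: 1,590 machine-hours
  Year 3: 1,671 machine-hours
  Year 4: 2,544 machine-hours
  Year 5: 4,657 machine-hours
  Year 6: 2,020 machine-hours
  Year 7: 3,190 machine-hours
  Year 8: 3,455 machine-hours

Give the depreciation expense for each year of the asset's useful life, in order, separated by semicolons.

$13,635; $4,770; $5,013; $7,632; $13,971; $6,060; $9,570; $10,365

Depreciable base = $74,516 − $3,500 = $71,016.
Rate = $71,016 / 23,672 machine-hours = $3 per machine-hour.
Year 1: 4,545 × $3 = $13,635. Book value $60,881.
Year 2: 1,590 × $3 = $4,770. Book value $56,111.
Year 3: 1,671 × $3 = $5,013. Book value $51,098.
Year 4: 2,544 × $3 = $7,632. Book value $43,466.
Year 5: 4,657 × $3 = $13,971. Book value $29,495.
Year 6: 2,020 × $3 = $6,060. Book value $23,435.
Year 7: 3,190 × $3 = $9,570. Book value $13,865.
Year 8: 3,455 × $3 = $10,365. Book value $3,500.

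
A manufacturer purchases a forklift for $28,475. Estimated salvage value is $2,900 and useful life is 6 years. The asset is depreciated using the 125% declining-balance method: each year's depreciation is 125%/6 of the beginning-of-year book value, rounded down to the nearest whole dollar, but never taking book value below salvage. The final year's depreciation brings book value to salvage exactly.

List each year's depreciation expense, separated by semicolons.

Depreciable base = $28,475 − $2,900 = $25,575.
Year 1: ⌊$28,475 × 125%/6⌋ = $5,932. Book value $22,543.
Year 2: ⌊$22,543 × 125%/6⌋ = $4,696. Book value $17,847.
Year 3: ⌊$17,847 × 125%/6⌋ = $3,718. Book value $14,129.
Year 4: ⌊$14,129 × 125%/6⌋ = $2,943. Book value $11,186.
Year 5: ⌊$11,186 × 125%/6⌋ = $2,330. Book value $8,856.
Year 6 (final): $8,856 − $2,900 = $5,956. Book value $2,900.

$5,932; $4,696; $3,718; $2,943; $2,330; $5,956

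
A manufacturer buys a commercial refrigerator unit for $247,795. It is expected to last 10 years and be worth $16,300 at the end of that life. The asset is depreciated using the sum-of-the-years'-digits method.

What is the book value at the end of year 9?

$20,509

Depreciable base = $247,795 − $16,300 = $231,495.
Sum of the years' digits = 10+9+8+7+6+5+4+3+2+1 = 55.
Year 1: $231,495 × 10/55 = $42,090. Book value $205,705.
Year 2: $231,495 × 9/55 = $37,881. Book value $167,824.
Year 3: $231,495 × 8/55 = $33,672. Book value $134,152.
Year 4: $231,495 × 7/55 = $29,463. Book value $104,689.
Year 5: $231,495 × 6/55 = $25,254. Book value $79,435.
Year 6: $231,495 × 5/55 = $21,045. Book value $58,390.
Year 7: $231,495 × 4/55 = $16,836. Book value $41,554.
Year 8: $231,495 × 3/55 = $12,627. Book value $28,927.
Year 9: $231,495 × 2/55 = $8,418. Book value $20,509.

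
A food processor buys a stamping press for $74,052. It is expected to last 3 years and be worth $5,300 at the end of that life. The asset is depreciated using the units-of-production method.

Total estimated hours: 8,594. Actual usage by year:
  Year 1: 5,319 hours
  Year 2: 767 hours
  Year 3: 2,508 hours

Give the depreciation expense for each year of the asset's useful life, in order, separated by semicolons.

Depreciable base = $74,052 − $5,300 = $68,752.
Rate = $68,752 / 8,594 hours = $8 per hour.
Year 1: 5,319 × $8 = $42,552. Book value $31,500.
Year 2: 767 × $8 = $6,136. Book value $25,364.
Year 3: 2,508 × $8 = $20,064. Book value $5,300.

$42,552; $6,136; $20,064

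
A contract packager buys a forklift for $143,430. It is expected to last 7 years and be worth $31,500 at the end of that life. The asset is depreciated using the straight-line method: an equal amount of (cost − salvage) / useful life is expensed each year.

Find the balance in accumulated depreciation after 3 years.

$47,970

Depreciable base = $143,430 − $31,500 = $111,930.
Annual expense = $111,930 / 7 = $15,990.
End of year 1: book value $127,440.
End of year 2: book value $111,450.
End of year 3: book value $95,460.
Accumulated through year 3 = $143,430 − $95,460 = $47,970.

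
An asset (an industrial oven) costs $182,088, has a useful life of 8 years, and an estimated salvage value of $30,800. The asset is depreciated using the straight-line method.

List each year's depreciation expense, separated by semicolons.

Depreciable base = $182,088 − $30,800 = $151,288.
Annual expense = $151,288 / 8 = $18,911.
End of year 1: book value $163,177.
End of year 2: book value $144,266.
End of year 3: book value $125,355.
End of year 4: book value $106,444.
End of year 5: book value $87,533.
End of year 6: book value $68,622.
End of year 7: book value $49,711.
End of year 8: book value $30,800.

$18,911; $18,911; $18,911; $18,911; $18,911; $18,911; $18,911; $18,911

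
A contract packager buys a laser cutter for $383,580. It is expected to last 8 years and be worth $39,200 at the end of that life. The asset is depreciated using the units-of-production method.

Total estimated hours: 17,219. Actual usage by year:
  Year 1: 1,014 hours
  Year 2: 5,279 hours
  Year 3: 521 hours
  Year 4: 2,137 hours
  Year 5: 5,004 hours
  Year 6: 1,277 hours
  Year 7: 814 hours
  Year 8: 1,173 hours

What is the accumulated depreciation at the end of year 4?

Depreciable base = $383,580 − $39,200 = $344,380.
Rate = $344,380 / 17,219 hours = $20 per hour.
Year 1: 1,014 × $20 = $20,280. Book value $363,300.
Year 2: 5,279 × $20 = $105,580. Book value $257,720.
Year 3: 521 × $20 = $10,420. Book value $247,300.
Year 4: 2,137 × $20 = $42,740. Book value $204,560.
Accumulated through year 4 = $383,580 − $204,560 = $179,020.

$179,020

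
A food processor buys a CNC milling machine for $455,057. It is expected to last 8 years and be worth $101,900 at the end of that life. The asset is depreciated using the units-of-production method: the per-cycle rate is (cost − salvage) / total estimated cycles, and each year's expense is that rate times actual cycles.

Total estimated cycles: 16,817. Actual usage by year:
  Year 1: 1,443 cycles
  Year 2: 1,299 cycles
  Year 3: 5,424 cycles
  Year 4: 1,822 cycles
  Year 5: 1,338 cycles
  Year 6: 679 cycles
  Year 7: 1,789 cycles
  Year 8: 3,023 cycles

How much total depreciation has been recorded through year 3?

$171,486

Depreciable base = $455,057 − $101,900 = $353,157.
Rate = $353,157 / 16,817 cycles = $21 per cycle.
Year 1: 1,443 × $21 = $30,303. Book value $424,754.
Year 2: 1,299 × $21 = $27,279. Book value $397,475.
Year 3: 5,424 × $21 = $113,904. Book value $283,571.
Accumulated through year 3 = $455,057 − $283,571 = $171,486.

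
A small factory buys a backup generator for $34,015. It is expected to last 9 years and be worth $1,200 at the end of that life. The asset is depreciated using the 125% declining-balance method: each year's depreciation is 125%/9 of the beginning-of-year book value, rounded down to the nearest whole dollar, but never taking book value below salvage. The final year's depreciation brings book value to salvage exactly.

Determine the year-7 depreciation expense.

$1,926

Depreciable base = $34,015 − $1,200 = $32,815.
Year 1: ⌊$34,015 × 125%/9⌋ = $4,724. Book value $29,291.
Year 2: ⌊$29,291 × 125%/9⌋ = $4,068. Book value $25,223.
Year 3: ⌊$25,223 × 125%/9⌋ = $3,503. Book value $21,720.
Year 4: ⌊$21,720 × 125%/9⌋ = $3,016. Book value $18,704.
Year 5: ⌊$18,704 × 125%/9⌋ = $2,597. Book value $16,107.
Year 6: ⌊$16,107 × 125%/9⌋ = $2,237. Book value $13,870.
Year 7: ⌊$13,870 × 125%/9⌋ = $1,926. Book value $11,944.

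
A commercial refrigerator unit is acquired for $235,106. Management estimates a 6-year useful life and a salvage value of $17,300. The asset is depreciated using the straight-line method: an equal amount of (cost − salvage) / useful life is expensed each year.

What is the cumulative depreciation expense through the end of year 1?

Depreciable base = $235,106 − $17,300 = $217,806.
Annual expense = $217,806 / 6 = $36,301.
End of year 1: book value $198,805.
Accumulated through year 1 = $235,106 − $198,805 = $36,301.

$36,301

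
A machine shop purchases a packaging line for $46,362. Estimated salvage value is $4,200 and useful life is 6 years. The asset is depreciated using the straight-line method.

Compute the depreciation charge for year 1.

Depreciable base = $46,362 − $4,200 = $42,162.
Annual expense = $42,162 / 6 = $7,027.

$7,027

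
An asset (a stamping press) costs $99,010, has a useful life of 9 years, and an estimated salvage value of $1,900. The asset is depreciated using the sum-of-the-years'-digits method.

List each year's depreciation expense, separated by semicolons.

Depreciable base = $99,010 − $1,900 = $97,110.
Sum of the years' digits = 9+8+7+6+5+4+3+2+1 = 45.
Year 1: $97,110 × 9/45 = $19,422. Book value $79,588.
Year 2: $97,110 × 8/45 = $17,264. Book value $62,324.
Year 3: $97,110 × 7/45 = $15,106. Book value $47,218.
Year 4: $97,110 × 6/45 = $12,948. Book value $34,270.
Year 5: $97,110 × 5/45 = $10,790. Book value $23,480.
Year 6: $97,110 × 4/45 = $8,632. Book value $14,848.
Year 7: $97,110 × 3/45 = $6,474. Book value $8,374.
Year 8: $97,110 × 2/45 = $4,316. Book value $4,058.
Year 9: $97,110 × 1/45 = $2,158. Book value $1,900.

$19,422; $17,264; $15,106; $12,948; $10,790; $8,632; $6,474; $4,316; $2,158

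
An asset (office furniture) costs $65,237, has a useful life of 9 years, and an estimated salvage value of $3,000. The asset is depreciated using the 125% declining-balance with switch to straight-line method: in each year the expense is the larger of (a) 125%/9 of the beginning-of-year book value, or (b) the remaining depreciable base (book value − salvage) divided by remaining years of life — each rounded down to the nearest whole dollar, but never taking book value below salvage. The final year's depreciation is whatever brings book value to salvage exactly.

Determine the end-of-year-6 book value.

Depreciable base = $65,237 − $3,000 = $62,237.
Year 1: DB = ⌊$65,237 × 125%/9⌋ = $9,060; SL = ⌊$62,237/9⌋ = $6,915 → take DB $9,060. Book value $56,177.
Year 2: DB = ⌊$56,177 × 125%/9⌋ = $7,802; SL = ⌊$53,177/8⌋ = $6,647 → take DB $7,802. Book value $48,375.
Year 3: DB = ⌊$48,375 × 125%/9⌋ = $6,718; SL = ⌊$45,375/7⌋ = $6,482 → take DB $6,718. Book value $41,657.
Year 4: DB = ⌊$41,657 × 125%/9⌋ = $5,785; SL = ⌊$38,657/6⌋ = $6,442 → take SL $6,442. Book value $35,215.
Year 5: DB = ⌊$35,215 × 125%/9⌋ = $4,890; SL = ⌊$32,215/5⌋ = $6,443 → take SL $6,443. Book value $28,772.
Year 6: DB = ⌊$28,772 × 125%/9⌋ = $3,996; SL = ⌊$25,772/4⌋ = $6,443 → take SL $6,443. Book value $22,329.

$22,329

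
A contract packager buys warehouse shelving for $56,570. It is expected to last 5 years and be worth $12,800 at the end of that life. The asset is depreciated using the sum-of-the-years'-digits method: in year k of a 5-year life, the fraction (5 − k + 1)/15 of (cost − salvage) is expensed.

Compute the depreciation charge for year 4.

$5,836

Depreciable base = $56,570 − $12,800 = $43,770.
Sum of the years' digits = 5+4+3+2+1 = 15.
Year 1: $43,770 × 5/15 = $14,590. Book value $41,980.
Year 2: $43,770 × 4/15 = $11,672. Book value $30,308.
Year 3: $43,770 × 3/15 = $8,754. Book value $21,554.
Year 4: $43,770 × 2/15 = $5,836. Book value $15,718.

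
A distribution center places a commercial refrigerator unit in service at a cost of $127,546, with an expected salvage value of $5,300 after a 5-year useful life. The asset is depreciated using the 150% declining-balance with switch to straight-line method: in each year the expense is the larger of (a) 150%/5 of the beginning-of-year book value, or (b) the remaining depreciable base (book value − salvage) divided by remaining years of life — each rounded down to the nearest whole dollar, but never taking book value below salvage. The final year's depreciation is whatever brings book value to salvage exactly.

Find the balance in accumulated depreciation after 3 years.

Depreciable base = $127,546 − $5,300 = $122,246.
Year 1: DB = ⌊$127,546 × 150%/5⌋ = $38,263; SL = ⌊$122,246/5⌋ = $24,449 → take DB $38,263. Book value $89,283.
Year 2: DB = ⌊$89,283 × 150%/5⌋ = $26,784; SL = ⌊$83,983/4⌋ = $20,995 → take DB $26,784. Book value $62,499.
Year 3: DB = ⌊$62,499 × 150%/5⌋ = $18,749; SL = ⌊$57,199/3⌋ = $19,066 → take SL $19,066. Book value $43,433.
Accumulated through year 3 = $127,546 − $43,433 = $84,113.

$84,113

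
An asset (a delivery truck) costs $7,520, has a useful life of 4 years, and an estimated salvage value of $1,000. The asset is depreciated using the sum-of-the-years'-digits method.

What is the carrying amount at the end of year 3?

$1,652

Depreciable base = $7,520 − $1,000 = $6,520.
Sum of the years' digits = 4+3+2+1 = 10.
Year 1: $6,520 × 4/10 = $2,608. Book value $4,912.
Year 2: $6,520 × 3/10 = $1,956. Book value $2,956.
Year 3: $6,520 × 2/10 = $1,304. Book value $1,652.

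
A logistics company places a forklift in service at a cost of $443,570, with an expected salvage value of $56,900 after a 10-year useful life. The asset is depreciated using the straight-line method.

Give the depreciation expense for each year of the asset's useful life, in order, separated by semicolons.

Depreciable base = $443,570 − $56,900 = $386,670.
Annual expense = $386,670 / 10 = $38,667.
End of year 1: book value $404,903.
End of year 2: book value $366,236.
End of year 3: book value $327,569.
End of year 4: book value $288,902.
End of year 5: book value $250,235.
End of year 6: book value $211,568.
End of year 7: book value $172,901.
End of year 8: book value $134,234.
End of year 9: book value $95,567.
End of year 10: book value $56,900.

$38,667; $38,667; $38,667; $38,667; $38,667; $38,667; $38,667; $38,667; $38,667; $38,667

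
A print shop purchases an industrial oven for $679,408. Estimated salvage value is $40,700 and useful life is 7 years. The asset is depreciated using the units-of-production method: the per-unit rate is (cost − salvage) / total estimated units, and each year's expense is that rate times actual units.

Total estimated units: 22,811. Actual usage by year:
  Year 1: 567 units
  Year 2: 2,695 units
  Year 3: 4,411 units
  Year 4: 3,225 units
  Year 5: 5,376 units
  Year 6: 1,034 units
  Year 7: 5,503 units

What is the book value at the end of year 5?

Depreciable base = $679,408 − $40,700 = $638,708.
Rate = $638,708 / 22,811 units = $28 per unit.
Year 1: 567 × $28 = $15,876. Book value $663,532.
Year 2: 2,695 × $28 = $75,460. Book value $588,072.
Year 3: 4,411 × $28 = $123,508. Book value $464,564.
Year 4: 3,225 × $28 = $90,300. Book value $374,264.
Year 5: 5,376 × $28 = $150,528. Book value $223,736.

$223,736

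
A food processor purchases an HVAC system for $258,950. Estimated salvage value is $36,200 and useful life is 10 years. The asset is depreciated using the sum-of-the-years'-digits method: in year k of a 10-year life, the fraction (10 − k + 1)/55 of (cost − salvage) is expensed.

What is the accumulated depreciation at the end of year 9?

$218,700

Depreciable base = $258,950 − $36,200 = $222,750.
Sum of the years' digits = 10+9+8+7+6+5+4+3+2+1 = 55.
Year 1: $222,750 × 10/55 = $40,500. Book value $218,450.
Year 2: $222,750 × 9/55 = $36,450. Book value $182,000.
Year 3: $222,750 × 8/55 = $32,400. Book value $149,600.
Year 4: $222,750 × 7/55 = $28,350. Book value $121,250.
Year 5: $222,750 × 6/55 = $24,300. Book value $96,950.
Year 6: $222,750 × 5/55 = $20,250. Book value $76,700.
Year 7: $222,750 × 4/55 = $16,200. Book value $60,500.
Year 8: $222,750 × 3/55 = $12,150. Book value $48,350.
Year 9: $222,750 × 2/55 = $8,100. Book value $40,250.
Accumulated through year 9 = $258,950 − $40,250 = $218,700.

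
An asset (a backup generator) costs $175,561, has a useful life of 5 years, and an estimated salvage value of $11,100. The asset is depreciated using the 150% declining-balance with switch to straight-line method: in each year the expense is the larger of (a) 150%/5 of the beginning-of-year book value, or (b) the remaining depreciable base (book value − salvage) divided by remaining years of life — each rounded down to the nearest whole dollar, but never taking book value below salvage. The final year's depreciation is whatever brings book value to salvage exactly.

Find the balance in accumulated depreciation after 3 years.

$115,342

Depreciable base = $175,561 − $11,100 = $164,461.
Year 1: DB = ⌊$175,561 × 150%/5⌋ = $52,668; SL = ⌊$164,461/5⌋ = $32,892 → take DB $52,668. Book value $122,893.
Year 2: DB = ⌊$122,893 × 150%/5⌋ = $36,867; SL = ⌊$111,793/4⌋ = $27,948 → take DB $36,867. Book value $86,026.
Year 3: DB = ⌊$86,026 × 150%/5⌋ = $25,807; SL = ⌊$74,926/3⌋ = $24,975 → take DB $25,807. Book value $60,219.
Accumulated through year 3 = $175,561 − $60,219 = $115,342.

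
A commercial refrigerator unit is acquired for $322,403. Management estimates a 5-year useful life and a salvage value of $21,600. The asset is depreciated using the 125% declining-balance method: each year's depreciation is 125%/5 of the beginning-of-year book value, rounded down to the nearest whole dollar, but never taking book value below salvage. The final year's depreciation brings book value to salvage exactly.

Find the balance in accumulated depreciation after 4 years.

$220,391

Depreciable base = $322,403 − $21,600 = $300,803.
Year 1: ⌊$322,403 × 125%/5⌋ = $80,600. Book value $241,803.
Year 2: ⌊$241,803 × 125%/5⌋ = $60,450. Book value $181,353.
Year 3: ⌊$181,353 × 125%/5⌋ = $45,338. Book value $136,015.
Year 4: ⌊$136,015 × 125%/5⌋ = $34,003. Book value $102,012.
Accumulated through year 4 = $322,403 − $102,012 = $220,391.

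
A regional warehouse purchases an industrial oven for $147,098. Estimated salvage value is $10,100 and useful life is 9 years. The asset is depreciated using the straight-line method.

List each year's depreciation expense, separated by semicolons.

Depreciable base = $147,098 − $10,100 = $136,998.
Annual expense = $136,998 / 9 = $15,222.
End of year 1: book value $131,876.
End of year 2: book value $116,654.
End of year 3: book value $101,432.
End of year 4: book value $86,210.
End of year 5: book value $70,988.
End of year 6: book value $55,766.
End of year 7: book value $40,544.
End of year 8: book value $25,322.
End of year 9: book value $10,100.

$15,222; $15,222; $15,222; $15,222; $15,222; $15,222; $15,222; $15,222; $15,222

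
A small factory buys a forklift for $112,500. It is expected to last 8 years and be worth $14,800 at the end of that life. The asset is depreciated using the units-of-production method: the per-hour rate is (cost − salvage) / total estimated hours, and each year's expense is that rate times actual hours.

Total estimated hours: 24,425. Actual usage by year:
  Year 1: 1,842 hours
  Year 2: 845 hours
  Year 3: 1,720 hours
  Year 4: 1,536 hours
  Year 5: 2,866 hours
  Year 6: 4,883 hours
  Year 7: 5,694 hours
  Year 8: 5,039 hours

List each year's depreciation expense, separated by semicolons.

$7,368; $3,380; $6,880; $6,144; $11,464; $19,532; $22,776; $20,156

Depreciable base = $112,500 − $14,800 = $97,700.
Rate = $97,700 / 24,425 hours = $4 per hour.
Year 1: 1,842 × $4 = $7,368. Book value $105,132.
Year 2: 845 × $4 = $3,380. Book value $101,752.
Year 3: 1,720 × $4 = $6,880. Book value $94,872.
Year 4: 1,536 × $4 = $6,144. Book value $88,728.
Year 5: 2,866 × $4 = $11,464. Book value $77,264.
Year 6: 4,883 × $4 = $19,532. Book value $57,732.
Year 7: 5,694 × $4 = $22,776. Book value $34,956.
Year 8: 5,039 × $4 = $20,156. Book value $14,800.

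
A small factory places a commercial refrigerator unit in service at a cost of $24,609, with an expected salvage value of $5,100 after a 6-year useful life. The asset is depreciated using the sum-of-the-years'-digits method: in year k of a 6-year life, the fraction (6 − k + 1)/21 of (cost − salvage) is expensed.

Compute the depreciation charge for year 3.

Depreciable base = $24,609 − $5,100 = $19,509.
Sum of the years' digits = 6+5+4+3+2+1 = 21.
Year 1: $19,509 × 6/21 = $5,574. Book value $19,035.
Year 2: $19,509 × 5/21 = $4,645. Book value $14,390.
Year 3: $19,509 × 4/21 = $3,716. Book value $10,674.

$3,716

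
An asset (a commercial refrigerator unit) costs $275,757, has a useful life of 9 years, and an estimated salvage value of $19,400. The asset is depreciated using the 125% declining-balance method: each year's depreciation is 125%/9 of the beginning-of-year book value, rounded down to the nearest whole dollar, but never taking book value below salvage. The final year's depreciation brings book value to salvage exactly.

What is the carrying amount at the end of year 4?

$151,624

Depreciable base = $275,757 − $19,400 = $256,357.
Year 1: ⌊$275,757 × 125%/9⌋ = $38,299. Book value $237,458.
Year 2: ⌊$237,458 × 125%/9⌋ = $32,980. Book value $204,478.
Year 3: ⌊$204,478 × 125%/9⌋ = $28,399. Book value $176,079.
Year 4: ⌊$176,079 × 125%/9⌋ = $24,455. Book value $151,624.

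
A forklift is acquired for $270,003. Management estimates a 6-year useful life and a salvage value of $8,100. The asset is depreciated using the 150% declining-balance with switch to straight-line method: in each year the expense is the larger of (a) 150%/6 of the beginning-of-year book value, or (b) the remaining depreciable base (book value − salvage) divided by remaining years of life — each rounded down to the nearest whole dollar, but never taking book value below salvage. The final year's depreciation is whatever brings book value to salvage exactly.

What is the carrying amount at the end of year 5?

Depreciable base = $270,003 − $8,100 = $261,903.
Year 1: DB = ⌊$270,003 × 150%/6⌋ = $67,500; SL = ⌊$261,903/6⌋ = $43,650 → take DB $67,500. Book value $202,503.
Year 2: DB = ⌊$202,503 × 150%/6⌋ = $50,625; SL = ⌊$194,403/5⌋ = $38,880 → take DB $50,625. Book value $151,878.
Year 3: DB = ⌊$151,878 × 150%/6⌋ = $37,969; SL = ⌊$143,778/4⌋ = $35,944 → take DB $37,969. Book value $113,909.
Year 4: DB = ⌊$113,909 × 150%/6⌋ = $28,477; SL = ⌊$105,809/3⌋ = $35,269 → take SL $35,269. Book value $78,640.
Year 5: DB = ⌊$78,640 × 150%/6⌋ = $19,660; SL = ⌊$70,540/2⌋ = $35,270 → take SL $35,270. Book value $43,370.

$43,370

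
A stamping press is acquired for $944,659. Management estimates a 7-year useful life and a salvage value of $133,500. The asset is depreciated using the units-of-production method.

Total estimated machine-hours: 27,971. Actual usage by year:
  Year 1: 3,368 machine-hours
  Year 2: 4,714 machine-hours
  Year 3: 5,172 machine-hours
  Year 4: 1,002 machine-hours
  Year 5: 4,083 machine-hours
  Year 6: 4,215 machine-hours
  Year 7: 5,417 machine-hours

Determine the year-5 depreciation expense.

$118,407

Depreciable base = $944,659 − $133,500 = $811,159.
Rate = $811,159 / 27,971 machine-hours = $29 per machine-hour.
Year 1: 3,368 × $29 = $97,672. Book value $846,987.
Year 2: 4,714 × $29 = $136,706. Book value $710,281.
Year 3: 5,172 × $29 = $149,988. Book value $560,293.
Year 4: 1,002 × $29 = $29,058. Book value $531,235.
Year 5: 4,083 × $29 = $118,407. Book value $412,828.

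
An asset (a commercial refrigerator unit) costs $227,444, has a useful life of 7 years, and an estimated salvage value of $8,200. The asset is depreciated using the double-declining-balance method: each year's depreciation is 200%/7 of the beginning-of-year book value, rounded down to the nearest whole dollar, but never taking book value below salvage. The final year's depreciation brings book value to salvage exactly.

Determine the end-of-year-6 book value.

$30,208

Depreciable base = $227,444 − $8,200 = $219,244.
Year 1: ⌊$227,444 × 200%/7⌋ = $64,984. Book value $162,460.
Year 2: ⌊$162,460 × 200%/7⌋ = $46,417. Book value $116,043.
Year 3: ⌊$116,043 × 200%/7⌋ = $33,155. Book value $82,888.
Year 4: ⌊$82,888 × 200%/7⌋ = $23,682. Book value $59,206.
Year 5: ⌊$59,206 × 200%/7⌋ = $16,916. Book value $42,290.
Year 6: ⌊$42,290 × 200%/7⌋ = $12,082. Book value $30,208.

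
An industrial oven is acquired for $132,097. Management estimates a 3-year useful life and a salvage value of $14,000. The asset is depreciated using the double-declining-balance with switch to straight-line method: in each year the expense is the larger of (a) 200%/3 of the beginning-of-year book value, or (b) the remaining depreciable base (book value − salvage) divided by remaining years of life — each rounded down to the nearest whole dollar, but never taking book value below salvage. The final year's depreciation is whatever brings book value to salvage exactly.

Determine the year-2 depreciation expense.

Depreciable base = $132,097 − $14,000 = $118,097.
Year 1: DB = ⌊$132,097 × 200%/3⌋ = $88,064; SL = ⌊$118,097/3⌋ = $39,365 → take DB $88,064. Book value $44,033.
Year 2: DB = ⌊$44,033 × 200%/3⌋ = $29,355; SL = ⌊$30,033/2⌋ = $15,016 → take DB $29,355. Book value $14,678.

$29,355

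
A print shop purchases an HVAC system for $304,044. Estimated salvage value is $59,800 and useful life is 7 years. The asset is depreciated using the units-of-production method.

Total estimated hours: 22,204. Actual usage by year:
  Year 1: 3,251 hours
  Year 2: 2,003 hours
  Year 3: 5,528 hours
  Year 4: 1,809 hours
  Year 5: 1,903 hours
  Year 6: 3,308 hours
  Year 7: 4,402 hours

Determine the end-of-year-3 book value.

$185,442

Depreciable base = $304,044 − $59,800 = $244,244.
Rate = $244,244 / 22,204 hours = $11 per hour.
Year 1: 3,251 × $11 = $35,761. Book value $268,283.
Year 2: 2,003 × $11 = $22,033. Book value $246,250.
Year 3: 5,528 × $11 = $60,808. Book value $185,442.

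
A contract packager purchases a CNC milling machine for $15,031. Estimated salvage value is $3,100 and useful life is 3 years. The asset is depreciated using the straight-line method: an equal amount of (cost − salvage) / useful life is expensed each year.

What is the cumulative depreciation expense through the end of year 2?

$7,954

Depreciable base = $15,031 − $3,100 = $11,931.
Annual expense = $11,931 / 3 = $3,977.
End of year 1: book value $11,054.
End of year 2: book value $7,077.
Accumulated through year 2 = $15,031 − $7,077 = $7,954.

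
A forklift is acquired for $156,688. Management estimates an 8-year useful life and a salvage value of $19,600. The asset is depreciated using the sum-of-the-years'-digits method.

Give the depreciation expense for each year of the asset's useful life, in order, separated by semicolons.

$30,464; $26,656; $22,848; $19,040; $15,232; $11,424; $7,616; $3,808

Depreciable base = $156,688 − $19,600 = $137,088.
Sum of the years' digits = 8+7+6+5+4+3+2+1 = 36.
Year 1: $137,088 × 8/36 = $30,464. Book value $126,224.
Year 2: $137,088 × 7/36 = $26,656. Book value $99,568.
Year 3: $137,088 × 6/36 = $22,848. Book value $76,720.
Year 4: $137,088 × 5/36 = $19,040. Book value $57,680.
Year 5: $137,088 × 4/36 = $15,232. Book value $42,448.
Year 6: $137,088 × 3/36 = $11,424. Book value $31,024.
Year 7: $137,088 × 2/36 = $7,616. Book value $23,408.
Year 8: $137,088 × 1/36 = $3,808. Book value $19,600.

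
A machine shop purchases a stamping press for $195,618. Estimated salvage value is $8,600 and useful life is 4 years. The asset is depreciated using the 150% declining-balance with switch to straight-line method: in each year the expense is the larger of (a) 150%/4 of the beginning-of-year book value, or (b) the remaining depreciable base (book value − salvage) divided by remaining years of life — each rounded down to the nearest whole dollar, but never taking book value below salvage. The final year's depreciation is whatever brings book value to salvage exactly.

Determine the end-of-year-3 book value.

$42,507

Depreciable base = $195,618 − $8,600 = $187,018.
Year 1: DB = ⌊$195,618 × 150%/4⌋ = $73,356; SL = ⌊$187,018/4⌋ = $46,754 → take DB $73,356. Book value $122,262.
Year 2: DB = ⌊$122,262 × 150%/4⌋ = $45,848; SL = ⌊$113,662/3⌋ = $37,887 → take DB $45,848. Book value $76,414.
Year 3: DB = ⌊$76,414 × 150%/4⌋ = $28,655; SL = ⌊$67,814/2⌋ = $33,907 → take SL $33,907. Book value $42,507.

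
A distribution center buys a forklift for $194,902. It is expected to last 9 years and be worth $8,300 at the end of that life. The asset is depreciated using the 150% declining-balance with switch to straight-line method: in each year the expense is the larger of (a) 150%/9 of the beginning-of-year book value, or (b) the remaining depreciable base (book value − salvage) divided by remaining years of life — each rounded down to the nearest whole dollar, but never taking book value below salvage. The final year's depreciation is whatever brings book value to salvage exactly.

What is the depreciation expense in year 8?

$17,139

Depreciable base = $194,902 − $8,300 = $186,602.
Year 1: DB = ⌊$194,902 × 150%/9⌋ = $32,483; SL = ⌊$186,602/9⌋ = $20,733 → take DB $32,483. Book value $162,419.
Year 2: DB = ⌊$162,419 × 150%/9⌋ = $27,069; SL = ⌊$154,119/8⌋ = $19,264 → take DB $27,069. Book value $135,350.
Year 3: DB = ⌊$135,350 × 150%/9⌋ = $22,558; SL = ⌊$127,050/7⌋ = $18,150 → take DB $22,558. Book value $112,792.
Year 4: DB = ⌊$112,792 × 150%/9⌋ = $18,798; SL = ⌊$104,492/6⌋ = $17,415 → take DB $18,798. Book value $93,994.
Year 5: DB = ⌊$93,994 × 150%/9⌋ = $15,665; SL = ⌊$85,694/5⌋ = $17,138 → take SL $17,138. Book value $76,856.
Year 6: DB = ⌊$76,856 × 150%/9⌋ = $12,809; SL = ⌊$68,556/4⌋ = $17,139 → take SL $17,139. Book value $59,717.
Year 7: DB = ⌊$59,717 × 150%/9⌋ = $9,952; SL = ⌊$51,417/3⌋ = $17,139 → take SL $17,139. Book value $42,578.
Year 8: DB = ⌊$42,578 × 150%/9⌋ = $7,096; SL = ⌊$34,278/2⌋ = $17,139 → take SL $17,139. Book value $25,439.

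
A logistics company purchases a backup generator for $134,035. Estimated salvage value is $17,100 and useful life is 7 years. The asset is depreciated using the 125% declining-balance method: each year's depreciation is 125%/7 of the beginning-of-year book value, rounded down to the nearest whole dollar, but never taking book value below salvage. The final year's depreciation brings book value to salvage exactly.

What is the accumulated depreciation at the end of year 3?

$59,744

Depreciable base = $134,035 − $17,100 = $116,935.
Year 1: ⌊$134,035 × 125%/7⌋ = $23,934. Book value $110,101.
Year 2: ⌊$110,101 × 125%/7⌋ = $19,660. Book value $90,441.
Year 3: ⌊$90,441 × 125%/7⌋ = $16,150. Book value $74,291.
Accumulated through year 3 = $134,035 − $74,291 = $59,744.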